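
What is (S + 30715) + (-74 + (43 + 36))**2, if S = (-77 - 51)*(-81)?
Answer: 41108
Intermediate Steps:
S = 10368 (S = -128*(-81) = 10368)
(S + 30715) + (-74 + (43 + 36))**2 = (10368 + 30715) + (-74 + (43 + 36))**2 = 41083 + (-74 + 79)**2 = 41083 + 5**2 = 41083 + 25 = 41108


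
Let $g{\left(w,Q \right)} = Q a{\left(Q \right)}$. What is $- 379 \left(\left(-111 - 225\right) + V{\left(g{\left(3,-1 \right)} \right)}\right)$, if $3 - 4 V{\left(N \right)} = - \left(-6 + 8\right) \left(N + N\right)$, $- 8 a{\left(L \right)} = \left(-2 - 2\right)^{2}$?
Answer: $\frac{505207}{4} \approx 1.263 \cdot 10^{5}$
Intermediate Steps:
$a{\left(L \right)} = -2$ ($a{\left(L \right)} = - \frac{\left(-2 - 2\right)^{2}}{8} = - \frac{\left(-4\right)^{2}}{8} = \left(- \frac{1}{8}\right) 16 = -2$)
$g{\left(w,Q \right)} = - 2 Q$ ($g{\left(w,Q \right)} = Q \left(-2\right) = - 2 Q$)
$V{\left(N \right)} = \frac{3}{4} + N$ ($V{\left(N \right)} = \frac{3}{4} - \frac{\left(-1\right) \left(-6 + 8\right) \left(N + N\right)}{4} = \frac{3}{4} - \frac{\left(-1\right) 2 \cdot 2 N}{4} = \frac{3}{4} - \frac{\left(-1\right) 4 N}{4} = \frac{3}{4} - \frac{\left(-4\right) N}{4} = \frac{3}{4} + N$)
$- 379 \left(\left(-111 - 225\right) + V{\left(g{\left(3,-1 \right)} \right)}\right) = - 379 \left(\left(-111 - 225\right) + \left(\frac{3}{4} - -2\right)\right) = - 379 \left(-336 + \left(\frac{3}{4} + 2\right)\right) = - 379 \left(-336 + \frac{11}{4}\right) = \left(-379\right) \left(- \frac{1333}{4}\right) = \frac{505207}{4}$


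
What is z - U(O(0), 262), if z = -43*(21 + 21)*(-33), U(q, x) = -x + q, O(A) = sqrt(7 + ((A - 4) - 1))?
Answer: 59860 - sqrt(2) ≈ 59859.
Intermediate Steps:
O(A) = sqrt(2 + A) (O(A) = sqrt(7 + ((-4 + A) - 1)) = sqrt(7 + (-5 + A)) = sqrt(2 + A))
U(q, x) = q - x
z = 59598 (z = -43*42*(-33) = -1806*(-33) = 59598)
z - U(O(0), 262) = 59598 - (sqrt(2 + 0) - 1*262) = 59598 - (sqrt(2) - 262) = 59598 - (-262 + sqrt(2)) = 59598 + (262 - sqrt(2)) = 59860 - sqrt(2)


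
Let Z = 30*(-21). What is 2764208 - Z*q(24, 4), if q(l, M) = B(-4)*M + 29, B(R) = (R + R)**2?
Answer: 2943758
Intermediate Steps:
B(R) = 4*R**2 (B(R) = (2*R)**2 = 4*R**2)
q(l, M) = 29 + 64*M (q(l, M) = (4*(-4)**2)*M + 29 = (4*16)*M + 29 = 64*M + 29 = 29 + 64*M)
Z = -630
2764208 - Z*q(24, 4) = 2764208 - (-630)*(29 + 64*4) = 2764208 - (-630)*(29 + 256) = 2764208 - (-630)*285 = 2764208 - 1*(-179550) = 2764208 + 179550 = 2943758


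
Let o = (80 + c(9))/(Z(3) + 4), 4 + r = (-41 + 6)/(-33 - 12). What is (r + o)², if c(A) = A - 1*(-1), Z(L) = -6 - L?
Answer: 36481/81 ≈ 450.38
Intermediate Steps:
c(A) = 1 + A (c(A) = A + 1 = 1 + A)
r = -29/9 (r = -4 + (-41 + 6)/(-33 - 12) = -4 - 35/(-45) = -4 - 35*(-1/45) = -4 + 7/9 = -29/9 ≈ -3.2222)
o = -18 (o = (80 + (1 + 9))/((-6 - 1*3) + 4) = (80 + 10)/((-6 - 3) + 4) = 90/(-9 + 4) = 90/(-5) = 90*(-⅕) = -18)
(r + o)² = (-29/9 - 18)² = (-191/9)² = 36481/81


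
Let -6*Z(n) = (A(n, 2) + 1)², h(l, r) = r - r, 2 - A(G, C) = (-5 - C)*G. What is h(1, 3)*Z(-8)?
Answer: 0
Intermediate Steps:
A(G, C) = 2 - G*(-5 - C) (A(G, C) = 2 - (-5 - C)*G = 2 - G*(-5 - C))
h(l, r) = 0
Z(n) = -(3 + 7*n)²/6 (Z(n) = -((2 + 5*n + 2*n) + 1)²/6 = -((2 + 7*n) + 1)²/6 = -(3 + 7*n)²/6)
h(1, 3)*Z(-8) = 0*(-(3 + 7*(-8))²/6) = 0*(-(3 - 56)²/6) = 0*(-⅙*(-53)²) = 0*(-⅙*2809) = 0*(-2809/6) = 0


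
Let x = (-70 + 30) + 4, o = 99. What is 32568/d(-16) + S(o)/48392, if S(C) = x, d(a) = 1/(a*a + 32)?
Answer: 113474207223/12098 ≈ 9.3796e+6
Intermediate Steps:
d(a) = 1/(32 + a²) (d(a) = 1/(a² + 32) = 1/(32 + a²))
x = -36 (x = -40 + 4 = -36)
S(C) = -36
32568/d(-16) + S(o)/48392 = 32568/(1/(32 + (-16)²)) - 36/48392 = 32568/(1/(32 + 256)) - 36*1/48392 = 32568/(1/288) - 9/12098 = 32568*288 - 9/12098 = 9379584 - 9/12098 = 113474207223/12098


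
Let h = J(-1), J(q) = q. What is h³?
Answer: -1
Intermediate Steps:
h = -1
h³ = (-1)³ = -1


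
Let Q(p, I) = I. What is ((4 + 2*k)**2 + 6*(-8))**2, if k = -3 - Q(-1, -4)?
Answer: 144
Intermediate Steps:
k = 1 (k = -3 - 1*(-4) = -3 + 4 = 1)
((4 + 2*k)**2 + 6*(-8))**2 = ((4 + 2*1)**2 + 6*(-8))**2 = ((4 + 2)**2 - 48)**2 = (6**2 - 48)**2 = (36 - 48)**2 = (-12)**2 = 144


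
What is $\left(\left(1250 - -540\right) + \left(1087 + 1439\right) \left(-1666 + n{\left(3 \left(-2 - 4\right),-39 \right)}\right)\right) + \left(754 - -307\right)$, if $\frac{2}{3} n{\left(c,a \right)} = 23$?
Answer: $-4118318$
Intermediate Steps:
$n{\left(c,a \right)} = \frac{69}{2}$ ($n{\left(c,a \right)} = \frac{3}{2} \cdot 23 = \frac{69}{2}$)
$\left(\left(1250 - -540\right) + \left(1087 + 1439\right) \left(-1666 + n{\left(3 \left(-2 - 4\right),-39 \right)}\right)\right) + \left(754 - -307\right) = \left(\left(1250 - -540\right) + \left(1087 + 1439\right) \left(-1666 + \frac{69}{2}\right)\right) + \left(754 - -307\right) = \left(\left(1250 + 540\right) + 2526 \left(- \frac{3263}{2}\right)\right) + \left(754 + 307\right) = \left(1790 - 4121169\right) + 1061 = -4119379 + 1061 = -4118318$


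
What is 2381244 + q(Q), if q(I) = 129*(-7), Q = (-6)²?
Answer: 2380341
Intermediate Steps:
Q = 36
q(I) = -903
2381244 + q(Q) = 2381244 - 903 = 2380341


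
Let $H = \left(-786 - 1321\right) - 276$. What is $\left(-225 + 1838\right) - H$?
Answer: $3996$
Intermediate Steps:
$H = -2383$ ($H = -2107 - 276 = -2383$)
$\left(-225 + 1838\right) - H = \left(-225 + 1838\right) - -2383 = 1613 + 2383 = 3996$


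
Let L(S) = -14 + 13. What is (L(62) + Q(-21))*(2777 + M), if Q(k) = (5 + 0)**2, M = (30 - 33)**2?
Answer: 66864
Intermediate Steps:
L(S) = -1
M = 9 (M = (-3)**2 = 9)
Q(k) = 25 (Q(k) = 5**2 = 25)
(L(62) + Q(-21))*(2777 + M) = (-1 + 25)*(2777 + 9) = 24*2786 = 66864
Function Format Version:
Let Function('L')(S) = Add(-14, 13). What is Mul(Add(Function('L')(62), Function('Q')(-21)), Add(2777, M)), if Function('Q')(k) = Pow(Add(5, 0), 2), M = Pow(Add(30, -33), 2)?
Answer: 66864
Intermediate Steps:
Function('L')(S) = -1
M = 9 (M = Pow(-3, 2) = 9)
Function('Q')(k) = 25 (Function('Q')(k) = Pow(5, 2) = 25)
Mul(Add(Function('L')(62), Function('Q')(-21)), Add(2777, M)) = Mul(Add(-1, 25), Add(2777, 9)) = Mul(24, 2786) = 66864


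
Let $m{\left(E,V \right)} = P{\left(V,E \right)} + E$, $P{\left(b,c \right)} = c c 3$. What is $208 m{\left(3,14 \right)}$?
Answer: $6240$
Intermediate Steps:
$P{\left(b,c \right)} = 3 c^{2}$ ($P{\left(b,c \right)} = c^{2} \cdot 3 = 3 c^{2}$)
$m{\left(E,V \right)} = E + 3 E^{2}$ ($m{\left(E,V \right)} = 3 E^{2} + E = E + 3 E^{2}$)
$208 m{\left(3,14 \right)} = 208 \cdot 3 \left(1 + 3 \cdot 3\right) = 208 \cdot 3 \left(1 + 9\right) = 208 \cdot 3 \cdot 10 = 208 \cdot 30 = 6240$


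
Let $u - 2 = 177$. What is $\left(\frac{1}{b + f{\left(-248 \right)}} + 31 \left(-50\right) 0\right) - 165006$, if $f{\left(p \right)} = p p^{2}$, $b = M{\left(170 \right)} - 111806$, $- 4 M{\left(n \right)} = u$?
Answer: $- \frac{10141164971230}{61459371} \approx -1.6501 \cdot 10^{5}$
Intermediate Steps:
$u = 179$ ($u = 2 + 177 = 179$)
$M{\left(n \right)} = - \frac{179}{4}$ ($M{\left(n \right)} = \left(- \frac{1}{4}\right) 179 = - \frac{179}{4}$)
$b = - \frac{447403}{4}$ ($b = - \frac{179}{4} - 111806 = - \frac{447403}{4} \approx -1.1185 \cdot 10^{5}$)
$f{\left(p \right)} = p^{3}$
$\left(\frac{1}{b + f{\left(-248 \right)}} + 31 \left(-50\right) 0\right) - 165006 = \left(\frac{1}{- \frac{447403}{4} + \left(-248\right)^{3}} + 31 \left(-50\right) 0\right) - 165006 = \left(\frac{1}{- \frac{447403}{4} - 15252992} - 0\right) - 165006 = \left(\frac{1}{- \frac{61459371}{4}} + 0\right) - 165006 = \left(- \frac{4}{61459371} + 0\right) - 165006 = - \frac{4}{61459371} - 165006 = - \frac{10141164971230}{61459371}$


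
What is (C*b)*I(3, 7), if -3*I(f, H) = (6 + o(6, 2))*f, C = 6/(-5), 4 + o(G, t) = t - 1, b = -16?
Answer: -288/5 ≈ -57.600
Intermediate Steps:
o(G, t) = -5 + t (o(G, t) = -4 + (t - 1) = -4 + (-1 + t) = -5 + t)
C = -6/5 (C = 6*(-⅕) = -6/5 ≈ -1.2000)
I(f, H) = -f (I(f, H) = -(6 + (-5 + 2))*f/3 = -(6 - 3)*f/3 = -f)
(C*b)*I(3, 7) = (-6/5*(-16))*(-1*3) = (96/5)*(-3) = -288/5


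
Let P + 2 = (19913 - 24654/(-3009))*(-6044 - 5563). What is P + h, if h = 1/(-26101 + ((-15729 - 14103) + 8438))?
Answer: -186694770773542/807415 ≈ -2.3123e+8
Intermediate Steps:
h = -1/47495 (h = 1/(-26101 + (-29832 + 8438)) = 1/(-26101 - 21394) = 1/(-47495) = -1/47495 ≈ -2.1055e-5)
P = -231918969905/1003 (P = -2 + (19913 - 24654/(-3009))*(-6044 - 5563) = -2 + (19913 - 24654*(-1/3009))*(-11607) = -2 + (19913 + 8218/1003)*(-11607) = -2 + (19980957/1003)*(-11607) = -2 - 231918967899/1003 = -231918969905/1003 ≈ -2.3123e+8)
P + h = -231918969905/1003 - 1/47495 = -186694770773542/807415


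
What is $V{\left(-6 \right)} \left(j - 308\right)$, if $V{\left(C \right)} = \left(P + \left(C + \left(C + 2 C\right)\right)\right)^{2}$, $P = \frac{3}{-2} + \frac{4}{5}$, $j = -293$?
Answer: $- \frac{36666409}{100} \approx -3.6666 \cdot 10^{5}$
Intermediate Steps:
$P = - \frac{7}{10}$ ($P = 3 \left(- \frac{1}{2}\right) + 4 \cdot \frac{1}{5} = - \frac{3}{2} + \frac{4}{5} = - \frac{7}{10} \approx -0.7$)
$V{\left(C \right)} = \left(- \frac{7}{10} + 4 C\right)^{2}$ ($V{\left(C \right)} = \left(- \frac{7}{10} + \left(C + \left(C + 2 C\right)\right)\right)^{2} = \left(- \frac{7}{10} + \left(C + 3 C\right)\right)^{2} = \left(- \frac{7}{10} + 4 C\right)^{2}$)
$V{\left(-6 \right)} \left(j - 308\right) = \frac{\left(-7 + 40 \left(-6\right)\right)^{2}}{100} \left(-293 - 308\right) = \frac{\left(-7 - 240\right)^{2}}{100} \left(-601\right) = \frac{\left(-247\right)^{2}}{100} \left(-601\right) = \frac{1}{100} \cdot 61009 \left(-601\right) = \frac{61009}{100} \left(-601\right) = - \frac{36666409}{100}$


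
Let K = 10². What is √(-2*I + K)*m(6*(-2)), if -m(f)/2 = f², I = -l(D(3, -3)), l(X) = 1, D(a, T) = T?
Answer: -288*√102 ≈ -2908.7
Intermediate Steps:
I = -1 (I = -1*1 = -1)
K = 100
m(f) = -2*f²
√(-2*I + K)*m(6*(-2)) = √(-2*(-1) + 100)*(-2*(6*(-2))²) = √(2 + 100)*(-2*(-12)²) = √102*(-2*144) = √102*(-288) = -288*√102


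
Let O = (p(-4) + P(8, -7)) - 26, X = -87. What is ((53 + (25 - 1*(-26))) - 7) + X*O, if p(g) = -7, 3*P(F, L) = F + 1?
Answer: 2707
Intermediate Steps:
P(F, L) = 1/3 + F/3 (P(F, L) = (F + 1)/3 = (1 + F)/3 = 1/3 + F/3)
O = -30 (O = (-7 + (1/3 + (1/3)*8)) - 26 = (-7 + (1/3 + 8/3)) - 26 = (-7 + 3) - 26 = -4 - 26 = -30)
((53 + (25 - 1*(-26))) - 7) + X*O = ((53 + (25 - 1*(-26))) - 7) - 87*(-30) = ((53 + (25 + 26)) - 7) + 2610 = ((53 + 51) - 7) + 2610 = (104 - 7) + 2610 = 97 + 2610 = 2707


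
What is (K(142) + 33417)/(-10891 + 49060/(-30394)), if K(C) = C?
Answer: -509996123/165535057 ≈ -3.0809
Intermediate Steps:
(K(142) + 33417)/(-10891 + 49060/(-30394)) = (142 + 33417)/(-10891 + 49060/(-30394)) = 33559/(-10891 + 49060*(-1/30394)) = 33559/(-10891 - 24530/15197) = 33559/(-165535057/15197) = 33559*(-15197/165535057) = -509996123/165535057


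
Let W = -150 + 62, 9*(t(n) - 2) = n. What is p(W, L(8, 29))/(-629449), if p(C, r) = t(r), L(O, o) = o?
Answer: -47/5665041 ≈ -8.2965e-6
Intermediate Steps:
t(n) = 2 + n/9
W = -88
p(C, r) = 2 + r/9
p(W, L(8, 29))/(-629449) = (2 + (⅑)*29)/(-629449) = (2 + 29/9)*(-1/629449) = (47/9)*(-1/629449) = -47/5665041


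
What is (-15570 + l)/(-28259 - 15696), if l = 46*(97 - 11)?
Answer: 11614/43955 ≈ 0.26423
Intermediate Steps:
l = 3956 (l = 46*86 = 3956)
(-15570 + l)/(-28259 - 15696) = (-15570 + 3956)/(-28259 - 15696) = -11614/(-43955) = -11614*(-1/43955) = 11614/43955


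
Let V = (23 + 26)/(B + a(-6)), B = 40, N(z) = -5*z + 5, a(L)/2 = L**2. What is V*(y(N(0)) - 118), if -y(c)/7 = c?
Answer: -1071/16 ≈ -66.938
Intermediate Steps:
a(L) = 2*L**2
N(z) = 5 - 5*z
y(c) = -7*c
V = 7/16 (V = (23 + 26)/(40 + 2*(-6)**2) = 49/(40 + 2*36) = 49/(40 + 72) = 49/112 = 49*(1/112) = 7/16 ≈ 0.43750)
V*(y(N(0)) - 118) = 7*(-7*(5 - 5*0) - 118)/16 = 7*(-7*(5 + 0) - 118)/16 = 7*(-7*5 - 118)/16 = 7*(-35 - 118)/16 = (7/16)*(-153) = -1071/16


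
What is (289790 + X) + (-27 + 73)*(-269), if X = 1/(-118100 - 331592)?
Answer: 124751755871/449692 ≈ 2.7742e+5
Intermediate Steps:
X = -1/449692 (X = 1/(-449692) = -1/449692 ≈ -2.2237e-6)
(289790 + X) + (-27 + 73)*(-269) = (289790 - 1/449692) + (-27 + 73)*(-269) = 130316244679/449692 + 46*(-269) = 130316244679/449692 - 12374 = 124751755871/449692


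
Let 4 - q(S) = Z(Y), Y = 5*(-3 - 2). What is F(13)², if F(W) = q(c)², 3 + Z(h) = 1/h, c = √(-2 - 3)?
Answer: 959512576/390625 ≈ 2456.4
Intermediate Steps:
Y = -25 (Y = 5*(-5) = -25)
c = I*√5 (c = √(-5) = I*√5 ≈ 2.2361*I)
Z(h) = -3 + 1/h
q(S) = 176/25 (q(S) = 4 - (-3 + 1/(-25)) = 4 - (-3 - 1/25) = 4 - 1*(-76/25) = 4 + 76/25 = 176/25)
F(W) = 30976/625 (F(W) = (176/25)² = 30976/625)
F(13)² = (30976/625)² = 959512576/390625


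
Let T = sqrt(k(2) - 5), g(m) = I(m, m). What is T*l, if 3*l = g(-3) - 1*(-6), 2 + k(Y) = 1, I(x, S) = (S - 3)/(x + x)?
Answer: 7*I*sqrt(6)/3 ≈ 5.7155*I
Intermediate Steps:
I(x, S) = (-3 + S)/(2*x) (I(x, S) = (-3 + S)/((2*x)) = (-3 + S)*(1/(2*x)) = (-3 + S)/(2*x))
g(m) = (-3 + m)/(2*m)
k(Y) = -1 (k(Y) = -2 + 1 = -1)
l = 7/3 (l = ((1/2)*(-3 - 3)/(-3) - 1*(-6))/3 = ((1/2)*(-1/3)*(-6) + 6)/3 = (1 + 6)/3 = (1/3)*7 = 7/3 ≈ 2.3333)
T = I*sqrt(6) (T = sqrt(-1 - 5) = sqrt(-6) = I*sqrt(6) ≈ 2.4495*I)
T*l = (I*sqrt(6))*(7/3) = 7*I*sqrt(6)/3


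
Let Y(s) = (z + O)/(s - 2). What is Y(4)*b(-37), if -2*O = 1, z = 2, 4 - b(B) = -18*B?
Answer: -993/2 ≈ -496.50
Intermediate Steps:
b(B) = 4 + 18*B (b(B) = 4 - (-18)*B = 4 + 18*B)
O = -½ (O = -½*1 = -½ ≈ -0.50000)
Y(s) = 3/(2*(-2 + s)) (Y(s) = (2 - ½)/(s - 2) = 3/(2*(-2 + s)))
Y(4)*b(-37) = (3/(2*(-2 + 4)))*(4 + 18*(-37)) = ((3/2)/2)*(4 - 666) = ((3/2)*(½))*(-662) = (¾)*(-662) = -993/2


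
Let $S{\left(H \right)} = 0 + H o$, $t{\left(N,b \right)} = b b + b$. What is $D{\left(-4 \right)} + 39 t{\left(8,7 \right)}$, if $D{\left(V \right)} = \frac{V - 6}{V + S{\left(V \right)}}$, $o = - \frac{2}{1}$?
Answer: $\frac{4363}{2} \approx 2181.5$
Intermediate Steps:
$t{\left(N,b \right)} = b + b^{2}$ ($t{\left(N,b \right)} = b^{2} + b = b + b^{2}$)
$o = -2$ ($o = \left(-2\right) 1 = -2$)
$S{\left(H \right)} = - 2 H$ ($S{\left(H \right)} = 0 + H \left(-2\right) = 0 - 2 H = - 2 H$)
$D{\left(V \right)} = - \frac{-6 + V}{V}$ ($D{\left(V \right)} = \frac{V - 6}{V - 2 V} = \frac{-6 + V}{\left(-1\right) V} = \left(-6 + V\right) \left(- \frac{1}{V}\right) = - \frac{-6 + V}{V}$)
$D{\left(-4 \right)} + 39 t{\left(8,7 \right)} = \frac{6 - -4}{-4} + 39 \cdot 7 \left(1 + 7\right) = - \frac{6 + 4}{4} + 39 \cdot 7 \cdot 8 = \left(- \frac{1}{4}\right) 10 + 39 \cdot 56 = - \frac{5}{2} + 2184 = \frac{4363}{2}$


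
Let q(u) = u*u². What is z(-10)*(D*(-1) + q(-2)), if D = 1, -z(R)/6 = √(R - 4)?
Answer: 54*I*√14 ≈ 202.05*I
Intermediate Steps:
z(R) = -6*√(-4 + R) (z(R) = -6*√(R - 4) = -6*√(-4 + R))
q(u) = u³
z(-10)*(D*(-1) + q(-2)) = (-6*√(-4 - 10))*(1*(-1) + (-2)³) = (-6*I*√14)*(-1 - 8) = -6*I*√14*(-9) = 54*I*√14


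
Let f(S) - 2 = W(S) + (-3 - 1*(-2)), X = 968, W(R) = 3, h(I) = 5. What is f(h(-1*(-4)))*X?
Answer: 3872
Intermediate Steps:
f(S) = 4 (f(S) = 2 + (3 + (-3 - 1*(-2))) = 2 + (3 + (-3 + 2)) = 2 + (3 - 1) = 2 + 2 = 4)
f(h(-1*(-4)))*X = 4*968 = 3872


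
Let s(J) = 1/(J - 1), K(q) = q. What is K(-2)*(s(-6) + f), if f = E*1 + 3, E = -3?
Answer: 2/7 ≈ 0.28571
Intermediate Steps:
s(J) = 1/(-1 + J)
f = 0 (f = -3*1 + 3 = -3 + 3 = 0)
K(-2)*(s(-6) + f) = -2*(1/(-1 - 6) + 0) = -2*(1/(-7) + 0) = -2*(-1/7 + 0) = -2*(-1/7) = 2/7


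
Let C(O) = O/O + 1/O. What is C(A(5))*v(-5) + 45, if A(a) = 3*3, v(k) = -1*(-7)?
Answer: 475/9 ≈ 52.778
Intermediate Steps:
v(k) = 7
A(a) = 9
C(O) = 1 + 1/O
C(A(5))*v(-5) + 45 = ((1 + 9)/9)*7 + 45 = ((1/9)*10)*7 + 45 = (10/9)*7 + 45 = 70/9 + 45 = 475/9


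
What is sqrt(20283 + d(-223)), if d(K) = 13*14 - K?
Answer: 4*sqrt(1293) ≈ 143.83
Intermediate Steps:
d(K) = 182 - K
sqrt(20283 + d(-223)) = sqrt(20283 + (182 - 1*(-223))) = sqrt(20283 + (182 + 223)) = sqrt(20283 + 405) = sqrt(20688) = 4*sqrt(1293)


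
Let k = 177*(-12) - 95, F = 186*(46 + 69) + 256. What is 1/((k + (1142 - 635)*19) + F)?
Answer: 1/29060 ≈ 3.4412e-5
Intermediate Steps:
F = 21646 (F = 186*115 + 256 = 21390 + 256 = 21646)
k = -2219 (k = -2124 - 95 = -2219)
1/((k + (1142 - 635)*19) + F) = 1/((-2219 + (1142 - 635)*19) + 21646) = 1/((-2219 + 507*19) + 21646) = 1/((-2219 + 9633) + 21646) = 1/(7414 + 21646) = 1/29060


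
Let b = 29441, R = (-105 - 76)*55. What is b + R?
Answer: 19486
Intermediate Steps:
R = -9955 (R = -181*55 = -9955)
b + R = 29441 - 9955 = 19486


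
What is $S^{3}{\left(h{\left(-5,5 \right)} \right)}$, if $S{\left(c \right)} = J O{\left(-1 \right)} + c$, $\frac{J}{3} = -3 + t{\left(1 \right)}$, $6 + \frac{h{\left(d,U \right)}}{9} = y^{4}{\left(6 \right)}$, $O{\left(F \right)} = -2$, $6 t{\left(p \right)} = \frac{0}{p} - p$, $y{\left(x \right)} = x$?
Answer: $1572632011189$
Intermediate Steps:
$t{\left(p \right)} = - \frac{p}{6}$ ($t{\left(p \right)} = \frac{\frac{0}{p} - p}{6} = \frac{0 - p}{6} = \frac{\left(-1\right) p}{6} = - \frac{p}{6}$)
$h{\left(d,U \right)} = 11610$ ($h{\left(d,U \right)} = -54 + 9 \cdot 6^{4} = -54 + 9 \cdot 1296 = -54 + 11664 = 11610$)
$J = - \frac{19}{2}$ ($J = 3 \left(-3 - \frac{1}{6}\right) = 3 \left(- \frac{19}{6}\right) = - \frac{19}{2} \approx -9.5$)
$S{\left(c \right)} = 19 + c$ ($S{\left(c \right)} = \left(- \frac{19}{2}\right) \left(-2\right) + c = 19 + c$)
$S^{3}{\left(h{\left(-5,5 \right)} \right)} = \left(19 + 11610\right)^{3} = 11629^{3} = 1572632011189$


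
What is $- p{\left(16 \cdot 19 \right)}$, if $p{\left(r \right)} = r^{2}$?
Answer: $-92416$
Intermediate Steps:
$- p{\left(16 \cdot 19 \right)} = - \left(16 \cdot 19\right)^{2} = - 304^{2} = \left(-1\right) 92416 = -92416$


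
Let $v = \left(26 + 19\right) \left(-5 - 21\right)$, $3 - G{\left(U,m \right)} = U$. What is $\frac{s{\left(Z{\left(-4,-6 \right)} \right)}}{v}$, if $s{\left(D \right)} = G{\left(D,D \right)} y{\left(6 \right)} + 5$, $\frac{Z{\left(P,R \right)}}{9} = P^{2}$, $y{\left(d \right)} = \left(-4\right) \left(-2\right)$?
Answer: $\frac{1123}{1170} \approx 0.95983$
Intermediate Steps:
$G{\left(U,m \right)} = 3 - U$
$y{\left(d \right)} = 8$
$Z{\left(P,R \right)} = 9 P^{2}$
$v = -1170$ ($v = 45 \left(-26\right) = -1170$)
$s{\left(D \right)} = 29 - 8 D$ ($s{\left(D \right)} = \left(3 - D\right) 8 + 5 = \left(24 - 8 D\right) + 5 = 29 - 8 D$)
$\frac{s{\left(Z{\left(-4,-6 \right)} \right)}}{v} = \frac{29 - 8 \cdot 9 \left(-4\right)^{2}}{-1170} = \left(29 - 8 \cdot 9 \cdot 16\right) \left(- \frac{1}{1170}\right) = \left(29 - 1152\right) \left(- \frac{1}{1170}\right) = \left(-1123\right) \left(- \frac{1}{1170}\right) = \frac{1123}{1170}$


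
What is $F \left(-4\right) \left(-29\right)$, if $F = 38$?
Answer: $4408$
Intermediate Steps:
$F \left(-4\right) \left(-29\right) = 38 \left(-4\right) \left(-29\right) = \left(-152\right) \left(-29\right) = 4408$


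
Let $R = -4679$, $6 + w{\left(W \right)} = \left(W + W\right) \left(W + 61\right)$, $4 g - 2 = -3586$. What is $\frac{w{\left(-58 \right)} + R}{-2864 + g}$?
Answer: $\frac{5033}{3760} \approx 1.3386$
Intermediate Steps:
$g = -896$ ($g = \frac{1}{2} + \frac{1}{4} \left(-3586\right) = \frac{1}{2} - \frac{1793}{2} = -896$)
$w{\left(W \right)} = -6 + 2 W \left(61 + W\right)$ ($w{\left(W \right)} = -6 + \left(W + W\right) \left(W + 61\right) = -6 + 2 W \left(61 + W\right)$)
$\frac{w{\left(-58 \right)} + R}{-2864 + g} = \frac{\left(-6 + 2 \left(-58\right)^{2} + 122 \left(-58\right)\right) - 4679}{-2864 - 896} = \frac{\left(-6 + 2 \cdot 3364 - 7076\right) - 4679}{-3760} = \left(\left(-6 + 6728 - 7076\right) - 4679\right) \left(- \frac{1}{3760}\right) = \left(-354 - 4679\right) \left(- \frac{1}{3760}\right) = \left(-5033\right) \left(- \frac{1}{3760}\right) = \frac{5033}{3760}$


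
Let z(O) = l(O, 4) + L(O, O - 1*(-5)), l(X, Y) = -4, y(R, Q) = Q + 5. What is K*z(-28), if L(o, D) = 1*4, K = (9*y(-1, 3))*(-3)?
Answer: 0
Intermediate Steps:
y(R, Q) = 5 + Q
K = -216 (K = (9*(5 + 3))*(-3) = (9*8)*(-3) = 72*(-3) = -216)
L(o, D) = 4
z(O) = 0 (z(O) = -4 + 4 = 0)
K*z(-28) = -216*0 = 0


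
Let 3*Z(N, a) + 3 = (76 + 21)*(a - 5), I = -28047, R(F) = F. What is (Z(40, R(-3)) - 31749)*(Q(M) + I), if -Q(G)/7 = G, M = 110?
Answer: 2767181242/3 ≈ 9.2239e+8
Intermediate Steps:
Z(N, a) = -488/3 + 97*a/3 (Z(N, a) = -1 + ((76 + 21)*(a - 5))/3 = -1 + (97*(-5 + a))/3 = -1 + (-485 + 97*a)/3 = -1 + (-485/3 + 97*a/3) = -488/3 + 97*a/3)
Q(G) = -7*G
(Z(40, R(-3)) - 31749)*(Q(M) + I) = ((-488/3 + (97/3)*(-3)) - 31749)*(-7*110 - 28047) = ((-488/3 - 97) - 31749)*(-770 - 28047) = (-779/3 - 31749)*(-28817) = -96026/3*(-28817) = 2767181242/3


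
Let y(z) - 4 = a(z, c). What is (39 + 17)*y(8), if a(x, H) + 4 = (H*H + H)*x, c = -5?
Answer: 8960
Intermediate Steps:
a(x, H) = -4 + x*(H + H**2) (a(x, H) = -4 + (H*H + H)*x = -4 + (H**2 + H)*x = -4 + (H + H**2)*x = -4 + x*(H + H**2))
y(z) = 20*z (y(z) = 4 + (-4 - 5*z + z*(-5)**2) = 4 + (-4 - 5*z + z*25) = 4 + (-4 - 5*z + 25*z) = 4 + (-4 + 20*z) = 20*z)
(39 + 17)*y(8) = (39 + 17)*(20*8) = 56*160 = 8960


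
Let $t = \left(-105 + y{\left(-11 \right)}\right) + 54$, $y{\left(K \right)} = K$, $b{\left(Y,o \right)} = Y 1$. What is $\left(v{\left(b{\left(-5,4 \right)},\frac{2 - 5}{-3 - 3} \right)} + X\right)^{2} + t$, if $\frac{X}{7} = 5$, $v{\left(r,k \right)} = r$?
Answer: $838$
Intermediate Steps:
$b{\left(Y,o \right)} = Y$
$X = 35$ ($X = 7 \cdot 5 = 35$)
$t = -62$ ($t = \left(-105 - 11\right) + 54 = -116 + 54 = -62$)
$\left(v{\left(b{\left(-5,4 \right)},\frac{2 - 5}{-3 - 3} \right)} + X\right)^{2} + t = \left(-5 + 35\right)^{2} - 62 = 30^{2} - 62 = 900 - 62 = 838$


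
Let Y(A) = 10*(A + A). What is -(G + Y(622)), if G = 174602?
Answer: -187042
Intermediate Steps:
Y(A) = 20*A (Y(A) = 10*(2*A) = 20*A)
-(G + Y(622)) = -(174602 + 20*622) = -(174602 + 12440) = -1*187042 = -187042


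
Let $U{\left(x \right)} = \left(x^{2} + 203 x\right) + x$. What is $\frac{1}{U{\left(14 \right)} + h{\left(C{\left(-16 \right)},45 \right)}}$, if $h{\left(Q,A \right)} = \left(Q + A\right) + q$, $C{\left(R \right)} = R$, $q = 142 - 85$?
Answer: $\frac{1}{3138} \approx 0.00031867$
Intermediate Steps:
$q = 57$ ($q = 142 - 85 = 57$)
$U{\left(x \right)} = x^{2} + 204 x$
$h{\left(Q,A \right)} = 57 + A + Q$ ($h{\left(Q,A \right)} = \left(Q + A\right) + 57 = \left(A + Q\right) + 57 = 57 + A + Q$)
$\frac{1}{U{\left(14 \right)} + h{\left(C{\left(-16 \right)},45 \right)}} = \frac{1}{14 \left(204 + 14\right) + \left(57 + 45 - 16\right)} = \frac{1}{14 \cdot 218 + 86} = \frac{1}{3052 + 86} = \frac{1}{3138}$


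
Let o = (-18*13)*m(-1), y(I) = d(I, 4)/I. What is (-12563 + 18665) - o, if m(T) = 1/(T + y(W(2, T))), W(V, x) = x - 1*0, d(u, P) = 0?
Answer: 5868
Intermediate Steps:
W(V, x) = x (W(V, x) = x + 0 = x)
y(I) = 0 (y(I) = 0/I = 0)
m(T) = 1/T (m(T) = 1/(T + 0) = 1/T)
o = 234 (o = -18*13/(-1) = -234*(-1) = 234)
(-12563 + 18665) - o = (-12563 + 18665) - 1*234 = 6102 - 234 = 5868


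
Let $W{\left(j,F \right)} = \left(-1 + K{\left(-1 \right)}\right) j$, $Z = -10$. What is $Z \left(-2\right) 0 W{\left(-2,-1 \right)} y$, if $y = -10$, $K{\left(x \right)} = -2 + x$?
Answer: $0$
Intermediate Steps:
$W{\left(j,F \right)} = - 4 j$ ($W{\left(j,F \right)} = \left(-1 - 3\right) j = - 4 j$)
$Z \left(-2\right) 0 W{\left(-2,-1 \right)} y = - 10 \left(-2\right) 0 \left(\left(-4\right) \left(-2\right)\right) \left(-10\right) = - 10 \cdot 0 \cdot 8 \left(-10\right) = \left(-10\right) 0 \left(-10\right) = 0 \left(-10\right) = 0$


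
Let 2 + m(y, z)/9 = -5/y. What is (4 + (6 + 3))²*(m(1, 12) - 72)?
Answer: -22815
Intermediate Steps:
m(y, z) = -18 - 45/y (m(y, z) = -18 + 9*(-5/y) = -18 - 45/y)
(4 + (6 + 3))²*(m(1, 12) - 72) = (4 + (6 + 3))²*((-18 - 45/1) - 72) = (4 + 9)²*((-18 - 45*1) - 72) = 13²*((-18 - 45) - 72) = 169*(-63 - 72) = 169*(-135) = -22815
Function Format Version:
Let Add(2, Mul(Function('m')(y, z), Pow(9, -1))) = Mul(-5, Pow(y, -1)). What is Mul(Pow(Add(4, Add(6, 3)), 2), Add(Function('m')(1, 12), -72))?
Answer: -22815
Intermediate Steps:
Function('m')(y, z) = Add(-18, Mul(-45, Pow(y, -1))) (Function('m')(y, z) = Add(-18, Mul(9, Mul(-5, Pow(y, -1)))) = Add(-18, Mul(-45, Pow(y, -1))))
Mul(Pow(Add(4, Add(6, 3)), 2), Add(Function('m')(1, 12), -72)) = Mul(Pow(Add(4, Add(6, 3)), 2), Add(Add(-18, Mul(-45, Pow(1, -1))), -72)) = Mul(Pow(Add(4, 9), 2), Add(Add(-18, Mul(-45, 1)), -72)) = Mul(Pow(13, 2), Add(Add(-18, -45), -72)) = Mul(169, Add(-63, -72)) = Mul(169, -135) = -22815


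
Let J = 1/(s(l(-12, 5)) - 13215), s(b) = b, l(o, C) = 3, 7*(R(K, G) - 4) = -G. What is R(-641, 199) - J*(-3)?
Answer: -753091/30828 ≈ -24.429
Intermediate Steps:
R(K, G) = 4 - G/7 (R(K, G) = 4 + (-G)/7 = 4 - G/7)
J = -1/13212 (J = 1/(3 - 13215) = 1/(-13212) = -1/13212 ≈ -7.5689e-5)
R(-641, 199) - J*(-3) = (4 - ⅐*199) - (-1)*(-3)/13212 = (4 - 199/7) - 1*1/4404 = -171/7 - 1/4404 = -753091/30828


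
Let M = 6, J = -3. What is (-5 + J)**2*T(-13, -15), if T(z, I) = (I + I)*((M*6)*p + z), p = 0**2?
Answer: 24960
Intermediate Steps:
p = 0
T(z, I) = 2*I*z (T(z, I) = (I + I)*((6*6)*0 + z) = (2*I)*(36*0 + z) = (2*I)*(0 + z) = (2*I)*z = 2*I*z)
(-5 + J)**2*T(-13, -15) = (-5 - 3)**2*(2*(-15)*(-13)) = (-8)**2*390 = 64*390 = 24960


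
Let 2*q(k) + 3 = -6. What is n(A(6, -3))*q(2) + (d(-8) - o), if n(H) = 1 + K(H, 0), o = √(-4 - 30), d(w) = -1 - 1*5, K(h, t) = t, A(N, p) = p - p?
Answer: -21/2 - I*√34 ≈ -10.5 - 5.831*I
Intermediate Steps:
A(N, p) = 0
d(w) = -6 (d(w) = -1 - 5 = -6)
q(k) = -9/2 (q(k) = -3/2 + (½)*(-6) = -3/2 - 3 = -9/2)
o = I*√34 (o = √(-34) = I*√34 ≈ 5.8309*I)
n(H) = 1 (n(H) = 1 + 0 = 1)
n(A(6, -3))*q(2) + (d(-8) - o) = 1*(-9/2) + (-6 - I*√34) = -9/2 + (-6 - I*√34) = -21/2 - I*√34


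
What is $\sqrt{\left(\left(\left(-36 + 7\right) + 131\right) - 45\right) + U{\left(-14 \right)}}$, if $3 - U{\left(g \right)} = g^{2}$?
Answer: $2 i \sqrt{34} \approx 11.662 i$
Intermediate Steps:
$U{\left(g \right)} = 3 - g^{2}$
$\sqrt{\left(\left(\left(-36 + 7\right) + 131\right) - 45\right) + U{\left(-14 \right)}} = \sqrt{\left(\left(\left(-36 + 7\right) + 131\right) - 45\right) + \left(3 - \left(-14\right)^{2}\right)} = \sqrt{\left(\left(-29 + 131\right) - 45\right) + \left(3 - 196\right)} = \sqrt{\left(102 - 45\right) + \left(3 - 196\right)} = \sqrt{57 - 193} = \sqrt{-136} = 2 i \sqrt{34}$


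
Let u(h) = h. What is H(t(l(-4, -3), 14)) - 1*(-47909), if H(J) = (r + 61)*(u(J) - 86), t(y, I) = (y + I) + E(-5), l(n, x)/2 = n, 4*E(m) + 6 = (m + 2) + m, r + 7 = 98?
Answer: 35217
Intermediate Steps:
r = 91 (r = -7 + 98 = 91)
E(m) = -1 + m/2 (E(m) = -3/2 + ((m + 2) + m)/4 = -3/2 + ((2 + m) + m)/4 = -3/2 + (2 + 2*m)/4 = -3/2 + (½ + m/2) = -1 + m/2)
l(n, x) = 2*n
t(y, I) = -7/2 + I + y (t(y, I) = (y + I) + (-1 + (½)*(-5)) = (I + y) + (-1 - 5/2) = (I + y) - 7/2 = -7/2 + I + y)
H(J) = -13072 + 152*J (H(J) = (91 + 61)*(J - 86) = 152*(-86 + J) = -13072 + 152*J)
H(t(l(-4, -3), 14)) - 1*(-47909) = (-13072 + 152*(-7/2 + 14 + 2*(-4))) - 1*(-47909) = (-13072 + 152*(-7/2 + 14 - 8)) + 47909 = (-13072 + 152*(5/2)) + 47909 = (-13072 + 380) + 47909 = -12692 + 47909 = 35217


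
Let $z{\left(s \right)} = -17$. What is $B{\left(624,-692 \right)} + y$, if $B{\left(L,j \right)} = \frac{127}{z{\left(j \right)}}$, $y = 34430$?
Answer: $\frac{585183}{17} \approx 34423.0$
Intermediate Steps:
$B{\left(L,j \right)} = - \frac{127}{17}$ ($B{\left(L,j \right)} = \frac{127}{-17} = 127 \left(- \frac{1}{17}\right) = - \frac{127}{17}$)
$B{\left(624,-692 \right)} + y = - \frac{127}{17} + 34430 = \frac{585183}{17}$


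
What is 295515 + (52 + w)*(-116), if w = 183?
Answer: 268255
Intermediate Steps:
295515 + (52 + w)*(-116) = 295515 + (52 + 183)*(-116) = 295515 + 235*(-116) = 295515 - 27260 = 268255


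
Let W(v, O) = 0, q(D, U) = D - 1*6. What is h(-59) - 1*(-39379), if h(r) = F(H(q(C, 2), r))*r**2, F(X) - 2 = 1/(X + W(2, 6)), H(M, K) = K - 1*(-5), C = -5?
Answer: 2498933/54 ≈ 46277.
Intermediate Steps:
q(D, U) = -6 + D (q(D, U) = D - 6 = -6 + D)
H(M, K) = 5 + K (H(M, K) = K + 5 = 5 + K)
F(X) = 2 + 1/X (F(X) = 2 + 1/(X + 0) = 2 + 1/X)
h(r) = r**2*(2 + 1/(5 + r)) (h(r) = (2 + 1/(5 + r))*r**2 = r**2*(2 + 1/(5 + r)))
h(-59) - 1*(-39379) = (-59)**2*(11 + 2*(-59))/(5 - 59) - 1*(-39379) = 3481*(11 - 118)/(-54) + 39379 = 3481*(-1/54)*(-107) + 39379 = 372467/54 + 39379 = 2498933/54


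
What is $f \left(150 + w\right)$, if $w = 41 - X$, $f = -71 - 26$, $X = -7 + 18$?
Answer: $-17460$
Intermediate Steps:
$X = 11$
$f = -97$
$w = 30$ ($w = 41 - 11 = 30$)
$f \left(150 + w\right) = - 97 \left(150 + 30\right) = \left(-97\right) 180 = -17460$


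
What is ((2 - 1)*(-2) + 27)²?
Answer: 625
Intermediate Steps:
((2 - 1)*(-2) + 27)² = (1*(-2) + 27)² = (-2 + 27)² = 25² = 625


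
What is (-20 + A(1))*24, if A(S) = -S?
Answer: -504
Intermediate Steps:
(-20 + A(1))*24 = (-20 - 1*1)*24 = (-20 - 1)*24 = -21*24 = -504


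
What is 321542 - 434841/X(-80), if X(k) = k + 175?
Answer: 30111649/95 ≈ 3.1696e+5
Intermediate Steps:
X(k) = 175 + k
321542 - 434841/X(-80) = 321542 - 434841/(175 - 80) = 321542 - 434841/95 = 30111649/95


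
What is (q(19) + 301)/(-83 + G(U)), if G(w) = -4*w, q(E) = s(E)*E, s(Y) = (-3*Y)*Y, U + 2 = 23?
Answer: 20276/167 ≈ 121.41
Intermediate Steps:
U = 21 (U = -2 + 23 = 21)
s(Y) = -3*Y²
q(E) = -3*E³ (q(E) = (-3*E²)*E = -3*E³)
(q(19) + 301)/(-83 + G(U)) = (-3*19³ + 301)/(-83 - 4*21) = (-3*6859 + 301)/(-83 - 84) = (-20577 + 301)/(-167) = -20276*(-1/167) = 20276/167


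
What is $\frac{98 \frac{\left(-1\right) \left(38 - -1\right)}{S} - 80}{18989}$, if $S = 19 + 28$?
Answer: $- \frac{446}{52499} \approx -0.0084954$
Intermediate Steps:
$S = 47$
$\frac{98 \frac{\left(-1\right) \left(38 - -1\right)}{S} - 80}{18989} = \frac{98 \frac{\left(-1\right) \left(38 - -1\right)}{47} - 80}{18989} = \left(98 - (38 + 1) \frac{1}{47} - 80\right) \frac{1}{18989} = \left(98 \left(-1\right) 39 \cdot \frac{1}{47} - 80\right) \frac{1}{18989} = \left(98 \left(\left(-39\right) \frac{1}{47}\right) - 80\right) \frac{1}{18989} = \left(98 \left(- \frac{39}{47}\right) - 80\right) \frac{1}{18989} = \left(- \frac{3822}{47} - 80\right) \frac{1}{18989} = \left(- \frac{7582}{47}\right) \frac{1}{18989} = - \frac{446}{52499}$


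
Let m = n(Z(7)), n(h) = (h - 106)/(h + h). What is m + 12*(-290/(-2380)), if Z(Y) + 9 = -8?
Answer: 1209/238 ≈ 5.0798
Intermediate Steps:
Z(Y) = -17 (Z(Y) = -9 - 8 = -17)
n(h) = (-106 + h)/(2*h) (n(h) = (-106 + h)/((2*h)) = (-106 + h)*(1/(2*h)) = (-106 + h)/(2*h))
m = 123/34 (m = (½)*(-106 - 17)/(-17) = (½)*(-1/17)*(-123) = 123/34 ≈ 3.6176)
m + 12*(-290/(-2380)) = 123/34 + 12*(-290/(-2380)) = 123/34 + 12*(-290*(-1/2380)) = 123/34 + 12*(29/238) = 123/34 + 174/119 = 1209/238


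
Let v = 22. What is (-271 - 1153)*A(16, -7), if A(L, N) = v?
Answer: -31328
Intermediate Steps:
A(L, N) = 22
(-271 - 1153)*A(16, -7) = (-271 - 1153)*22 = -1424*22 = -31328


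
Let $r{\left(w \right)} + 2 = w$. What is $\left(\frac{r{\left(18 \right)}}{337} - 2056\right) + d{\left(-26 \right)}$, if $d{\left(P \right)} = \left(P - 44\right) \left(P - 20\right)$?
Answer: $\frac{392284}{337} \approx 1164.0$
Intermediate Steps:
$r{\left(w \right)} = -2 + w$
$d{\left(P \right)} = \left(-44 + P\right) \left(-20 + P\right)$
$\left(\frac{r{\left(18 \right)}}{337} - 2056\right) + d{\left(-26 \right)} = \left(\frac{-2 + 18}{337} - 2056\right) + \left(880 + \left(-26\right)^{2} - -1664\right) = \left(16 \cdot \frac{1}{337} - 2056\right) + \left(880 + 676 + 1664\right) = \left(\frac{16}{337} - 2056\right) + 3220 = - \frac{692856}{337} + 3220 = \frac{392284}{337}$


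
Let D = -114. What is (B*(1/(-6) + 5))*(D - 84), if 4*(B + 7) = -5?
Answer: 31581/4 ≈ 7895.3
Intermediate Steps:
B = -33/4 (B = -7 + (¼)*(-5) = -7 - 5/4 = -33/4 ≈ -8.2500)
(B*(1/(-6) + 5))*(D - 84) = (-33*(1/(-6) + 5)/4)*(-114 - 84) = -33*(-⅙ + 5)/4*(-198) = -33/4*29/6*(-198) = -319/8*(-198) = 31581/4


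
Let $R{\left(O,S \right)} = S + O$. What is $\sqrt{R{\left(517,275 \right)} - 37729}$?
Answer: $i \sqrt{36937} \approx 192.19 i$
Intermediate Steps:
$R{\left(O,S \right)} = O + S$
$\sqrt{R{\left(517,275 \right)} - 37729} = \sqrt{\left(517 + 275\right) - 37729} = \sqrt{792 - 37729} = \sqrt{-36937} = i \sqrt{36937}$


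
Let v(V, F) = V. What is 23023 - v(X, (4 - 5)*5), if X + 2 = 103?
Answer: 22922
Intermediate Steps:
X = 101 (X = -2 + 103 = 101)
23023 - v(X, (4 - 5)*5) = 23023 - 1*101 = 23023 - 101 = 22922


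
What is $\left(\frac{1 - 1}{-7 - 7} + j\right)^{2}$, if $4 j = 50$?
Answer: $\frac{625}{4} \approx 156.25$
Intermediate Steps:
$j = \frac{25}{2}$ ($j = \frac{1}{4} \cdot 50 = \frac{25}{2} \approx 12.5$)
$\left(\frac{1 - 1}{-7 - 7} + j\right)^{2} = \left(\frac{1 - 1}{-7 - 7} + \frac{25}{2}\right)^{2} = \left(\frac{0}{-14} + \frac{25}{2}\right)^{2} = \left(0 \left(- \frac{1}{14}\right) + \frac{25}{2}\right)^{2} = \left(0 + \frac{25}{2}\right)^{2} = \left(\frac{25}{2}\right)^{2} = \frac{625}{4}$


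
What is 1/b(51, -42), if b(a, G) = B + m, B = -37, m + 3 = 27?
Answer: -1/13 ≈ -0.076923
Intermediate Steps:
m = 24 (m = -3 + 27 = 24)
b(a, G) = -13 (b(a, G) = -37 + 24 = -13)
1/b(51, -42) = 1/(-13) = -1/13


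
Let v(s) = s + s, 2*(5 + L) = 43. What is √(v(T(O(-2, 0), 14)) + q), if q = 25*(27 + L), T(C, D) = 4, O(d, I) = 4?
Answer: √4382/2 ≈ 33.098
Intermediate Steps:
L = 33/2 (L = -5 + (½)*43 = -5 + 43/2 = 33/2 ≈ 16.500)
v(s) = 2*s
q = 2175/2 (q = 25*(27 + 33/2) = 25*(87/2) = 2175/2 ≈ 1087.5)
√(v(T(O(-2, 0), 14)) + q) = √(2*4 + 2175/2) = √(8 + 2175/2) = √(2191/2) = √4382/2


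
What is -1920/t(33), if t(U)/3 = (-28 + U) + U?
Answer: -320/19 ≈ -16.842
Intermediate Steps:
t(U) = -84 + 6*U (t(U) = 3*((-28 + U) + U) = 3*(-28 + 2*U) = -84 + 6*U)
-1920/t(33) = -1920/(-84 + 6*33) = -1920/(-84 + 198) = -1920/114 = -1920*1/114 = -320/19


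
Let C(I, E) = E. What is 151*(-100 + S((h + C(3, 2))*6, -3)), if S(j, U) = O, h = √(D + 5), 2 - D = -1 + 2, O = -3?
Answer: -15553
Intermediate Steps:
D = 1 (D = 2 - (-1 + 2) = 2 - 1*1 = 2 - 1 = 1)
h = √6 (h = √(1 + 5) = √6 ≈ 2.4495)
S(j, U) = -3
151*(-100 + S((h + C(3, 2))*6, -3)) = 151*(-100 - 3) = 151*(-103) = -15553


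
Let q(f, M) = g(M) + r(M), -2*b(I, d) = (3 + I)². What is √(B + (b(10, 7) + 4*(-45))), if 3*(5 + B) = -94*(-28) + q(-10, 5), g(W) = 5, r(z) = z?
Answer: √22002/6 ≈ 24.722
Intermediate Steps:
b(I, d) = -(3 + I)²/2
q(f, M) = 5 + M
B = 2627/3 (B = -5 + (-94*(-28) + (5 + 5))/3 = -5 + (2632 + 10)/3 = -5 + (⅓)*2642 = -5 + 2642/3 = 2627/3 ≈ 875.67)
√(B + (b(10, 7) + 4*(-45))) = √(2627/3 + (-(3 + 10)²/2 + 4*(-45))) = √(2627/3 + (-½*13² - 180)) = √(2627/3 + (-½*169 - 180)) = √(2627/3 + (-169/2 - 180)) = √(2627/3 - 529/2) = √(3667/6) = √22002/6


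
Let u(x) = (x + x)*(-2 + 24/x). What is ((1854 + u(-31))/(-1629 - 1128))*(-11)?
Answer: 22286/2757 ≈ 8.0834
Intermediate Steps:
u(x) = 2*x*(-2 + 24/x) (u(x) = (2*x)*(-2 + 24/x) = 2*x*(-2 + 24/x))
((1854 + u(-31))/(-1629 - 1128))*(-11) = ((1854 + (48 - 4*(-31)))/(-1629 - 1128))*(-11) = ((1854 + (48 + 124))/(-2757))*(-11) = ((1854 + 172)*(-1/2757))*(-11) = (2026*(-1/2757))*(-11) = -2026/2757*(-11) = 22286/2757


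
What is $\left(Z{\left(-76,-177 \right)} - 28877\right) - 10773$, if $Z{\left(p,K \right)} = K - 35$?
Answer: $-39862$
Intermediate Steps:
$Z{\left(p,K \right)} = -35 + K$ ($Z{\left(p,K \right)} = K - 35 = -35 + K$)
$\left(Z{\left(-76,-177 \right)} - 28877\right) - 10773 = \left(\left(-35 - 177\right) - 28877\right) - 10773 = \left(-212 - 28877\right) - 10773 = -29089 - 10773 = -39862$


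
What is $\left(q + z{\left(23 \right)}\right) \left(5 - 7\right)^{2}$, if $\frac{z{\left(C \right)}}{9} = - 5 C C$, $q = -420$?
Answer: $-96900$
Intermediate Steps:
$z{\left(C \right)} = - 45 C^{2}$ ($z{\left(C \right)} = 9 - 5 C C = 9 \left(- 5 C^{2}\right) = - 45 C^{2}$)
$\left(q + z{\left(23 \right)}\right) \left(5 - 7\right)^{2} = \left(-420 - 45 \cdot 23^{2}\right) \left(5 - 7\right)^{2} = \left(-420 - 23805\right) \left(-2\right)^{2} = \left(-420 - 23805\right) 4 = \left(-24225\right) 4 = -96900$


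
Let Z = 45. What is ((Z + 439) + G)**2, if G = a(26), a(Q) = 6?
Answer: 240100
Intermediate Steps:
G = 6
((Z + 439) + G)**2 = ((45 + 439) + 6)**2 = (484 + 6)**2 = 490**2 = 240100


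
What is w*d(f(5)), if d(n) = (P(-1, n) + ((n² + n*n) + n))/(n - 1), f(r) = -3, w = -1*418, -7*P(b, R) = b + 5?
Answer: 21109/14 ≈ 1507.8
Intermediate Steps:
P(b, R) = -5/7 - b/7 (P(b, R) = -(b + 5)/7 = -(5 + b)/7 = -5/7 - b/7)
w = -418
d(n) = (-4/7 + n + 2*n²)/(-1 + n) (d(n) = ((-5/7 - ⅐*(-1)) + ((n² + n*n) + n))/(n - 1) = ((-5/7 + ⅐) + ((n² + n²) + n))/(-1 + n) = (-4/7 + (2*n² + n))/(-1 + n) = (-4/7 + (n + 2*n²))/(-1 + n) = (-4/7 + n + 2*n²)/(-1 + n))
w*d(f(5)) = -418*(-4/7 - 3 + 2*(-3)²)/(-1 - 3) = -418*(-4/7 - 3 + 2*9)/(-4) = -(-209)*(-4/7 - 3 + 18)/2 = -(-209)*101/(2*7) = -418*(-101/28) = 21109/14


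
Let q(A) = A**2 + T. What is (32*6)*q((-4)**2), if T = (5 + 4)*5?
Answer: 57792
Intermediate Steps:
T = 45 (T = 9*5 = 45)
q(A) = 45 + A**2 (q(A) = A**2 + 45 = 45 + A**2)
(32*6)*q((-4)**2) = (32*6)*(45 + ((-4)**2)**2) = 192*(45 + 16**2) = 192*(45 + 256) = 192*301 = 57792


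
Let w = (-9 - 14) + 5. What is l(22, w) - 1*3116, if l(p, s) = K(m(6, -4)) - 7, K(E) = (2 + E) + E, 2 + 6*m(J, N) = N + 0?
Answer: -3123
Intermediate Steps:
m(J, N) = -⅓ + N/6 (m(J, N) = -⅓ + (N + 0)/6 = -⅓ + N/6)
K(E) = 2 + 2*E
w = -18 (w = -23 + 5 = -18)
l(p, s) = -7 (l(p, s) = (2 + 2*(-⅓ + (⅙)*(-4))) - 7 = (2 + 2*(-⅓ - ⅔)) - 7 = (2 + 2*(-1)) - 7 = (2 - 2) - 7 = 0 - 7 = -7)
l(22, w) - 1*3116 = -7 - 1*3116 = -7 - 3116 = -3123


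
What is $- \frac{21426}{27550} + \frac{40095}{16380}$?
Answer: $\frac{8373993}{5014100} \approx 1.6701$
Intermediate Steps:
$- \frac{21426}{27550} + \frac{40095}{16380} = \left(-21426\right) \frac{1}{27550} + 40095 \cdot \frac{1}{16380} = - \frac{10713}{13775} + \frac{891}{364} = \frac{8373993}{5014100}$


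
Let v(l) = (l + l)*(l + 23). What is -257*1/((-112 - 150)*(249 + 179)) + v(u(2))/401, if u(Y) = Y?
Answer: 11316657/44966536 ≈ 0.25167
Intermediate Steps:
v(l) = 2*l*(23 + l) (v(l) = (2*l)*(23 + l) = 2*l*(23 + l))
-257*1/((-112 - 150)*(249 + 179)) + v(u(2))/401 = -257*1/((-112 - 150)*(249 + 179)) + (2*2*(23 + 2))/401 = -257/(428*(-262)) + (2*2*25)*(1/401) = -257/(-112136) + 100*(1/401) = -257*(-1/112136) + 100/401 = 257/112136 + 100/401 = 11316657/44966536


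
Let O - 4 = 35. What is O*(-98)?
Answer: -3822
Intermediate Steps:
O = 39 (O = 4 + 35 = 39)
O*(-98) = 39*(-98) = -3822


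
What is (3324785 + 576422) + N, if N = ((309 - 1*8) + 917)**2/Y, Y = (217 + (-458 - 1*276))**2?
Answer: 1042751201347/267289 ≈ 3.9012e+6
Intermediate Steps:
Y = 267289 (Y = (217 + (-458 - 276))**2 = (217 - 734)**2 = (-517)**2 = 267289)
N = 1483524/267289 (N = ((309 - 1*8) + 917)**2/267289 = ((309 - 8) + 917)**2*(1/267289) = (301 + 917)**2*(1/267289) = 1218**2*(1/267289) = 1483524*(1/267289) = 1483524/267289 ≈ 5.5503)
(3324785 + 576422) + N = (3324785 + 576422) + 1483524/267289 = 3901207 + 1483524/267289 = 1042751201347/267289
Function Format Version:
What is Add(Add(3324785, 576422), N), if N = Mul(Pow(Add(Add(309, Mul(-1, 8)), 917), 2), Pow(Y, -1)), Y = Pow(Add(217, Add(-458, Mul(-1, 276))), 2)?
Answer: Rational(1042751201347, 267289) ≈ 3.9012e+6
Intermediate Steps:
Y = 267289 (Y = Pow(Add(217, Add(-458, -276)), 2) = Pow(Add(217, -734), 2) = Pow(-517, 2) = 267289)
N = Rational(1483524, 267289) (N = Mul(Pow(Add(Add(309, Mul(-1, 8)), 917), 2), Pow(267289, -1)) = Mul(Pow(Add(Add(309, -8), 917), 2), Rational(1, 267289)) = Mul(Pow(Add(301, 917), 2), Rational(1, 267289)) = Mul(Pow(1218, 2), Rational(1, 267289)) = Mul(1483524, Rational(1, 267289)) = Rational(1483524, 267289) ≈ 5.5503)
Add(Add(3324785, 576422), N) = Add(Add(3324785, 576422), Rational(1483524, 267289)) = Add(3901207, Rational(1483524, 267289)) = Rational(1042751201347, 267289)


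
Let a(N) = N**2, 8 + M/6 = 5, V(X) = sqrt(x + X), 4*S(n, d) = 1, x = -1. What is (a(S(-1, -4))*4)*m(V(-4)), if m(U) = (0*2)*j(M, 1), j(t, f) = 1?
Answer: 0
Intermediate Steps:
S(n, d) = 1/4 (S(n, d) = (1/4)*1 = 1/4)
V(X) = sqrt(-1 + X)
M = -18 (M = -48 + 6*5 = -48 + 30 = -18)
m(U) = 0 (m(U) = (0*2)*1 = 0*1 = 0)
(a(S(-1, -4))*4)*m(V(-4)) = ((1/4)**2*4)*0 = ((1/16)*4)*0 = (1/4)*0 = 0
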